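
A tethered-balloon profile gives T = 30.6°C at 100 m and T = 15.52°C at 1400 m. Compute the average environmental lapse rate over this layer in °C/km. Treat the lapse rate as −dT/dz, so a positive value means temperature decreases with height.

Γ = −ΔT/Δz = (30.6 − 15.52) / (1400 − 100) m
  = 15.08°C / 1.3 km = 11.6°C/km

11.6°C/km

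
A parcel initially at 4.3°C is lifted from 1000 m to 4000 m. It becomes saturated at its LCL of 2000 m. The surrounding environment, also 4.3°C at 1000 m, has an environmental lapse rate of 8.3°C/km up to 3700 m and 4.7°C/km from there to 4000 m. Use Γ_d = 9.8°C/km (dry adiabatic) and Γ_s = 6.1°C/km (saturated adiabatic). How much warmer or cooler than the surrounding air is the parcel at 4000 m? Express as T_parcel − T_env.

Parcel:
  1000–2000 m, dry: Δz = 1 km ⇒ ΔT = -9.8°C; T = -5.5°C
  2000–4000 m, saturated: Δz = 2 km ⇒ ΔT = -12.2°C; T = -17.7°C
Environment:
  1000–3700 m, environment, lower layer: Δz = 2.7 km ⇒ ΔT = -22.41°C; T = -18.11°C
  3700–4000 m, environment, upper layer: Δz = 0.3 km ⇒ ΔT = -1.41°C; T = -19.52°C
T_parcel − T_env = -17.7 − (-19.52) = +1.82°C

+1.82°C (parcel warmer than environment)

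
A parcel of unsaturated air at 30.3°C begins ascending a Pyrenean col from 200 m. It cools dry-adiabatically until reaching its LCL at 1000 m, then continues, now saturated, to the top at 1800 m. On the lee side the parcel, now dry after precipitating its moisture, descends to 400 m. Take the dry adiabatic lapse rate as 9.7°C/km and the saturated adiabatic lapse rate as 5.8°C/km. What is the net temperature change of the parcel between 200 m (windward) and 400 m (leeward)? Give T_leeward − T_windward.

+1.18°C

From 200 m to 1000 m (dry): cools by 9.7 × 0.8 = 7.76°C, giving 22.54°C.
From 1000 m to 1800 m (saturated): cools by 5.8 × 0.8 = 4.64°C, giving 17.9°C.
From 1800 m to 400 m (dry descent): warms by 9.7 × 1.4 = 13.58°C, giving 31.48°C.
Net change vs windward start: 31.48 − 30.3 = +1.18°C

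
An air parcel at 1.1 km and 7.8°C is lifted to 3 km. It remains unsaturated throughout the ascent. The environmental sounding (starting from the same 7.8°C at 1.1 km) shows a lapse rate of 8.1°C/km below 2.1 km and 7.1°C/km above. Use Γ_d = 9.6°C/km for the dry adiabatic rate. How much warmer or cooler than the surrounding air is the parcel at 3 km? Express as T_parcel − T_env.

-3.75°C (parcel cooler than environment)

Parcel:
  From 1100 m to 3000 m (dry): cools by 9.6 × 1.9 = 18.24°C, giving -10.44°C.
Environment:
  From 1100 m to 2100 m (environment, lower layer): cools by 8.1 × 1 = 8.1°C, giving -0.3°C.
  From 2100 m to 3000 m (environment, upper layer): cools by 7.1 × 0.9 = 6.39°C, giving -6.69°C.
T_parcel − T_env = -10.44 − (-6.69) = -3.75°C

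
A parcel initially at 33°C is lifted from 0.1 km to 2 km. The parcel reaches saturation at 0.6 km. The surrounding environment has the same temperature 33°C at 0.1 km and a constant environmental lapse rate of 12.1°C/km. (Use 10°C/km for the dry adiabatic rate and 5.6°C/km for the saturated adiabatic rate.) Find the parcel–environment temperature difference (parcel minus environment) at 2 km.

Parcel:
  100–600 m, dry: Δz = 0.5 km ⇒ ΔT = -5°C; T = 28°C
  600–2000 m, saturated: Δz = 1.4 km ⇒ ΔT = -7.84°C; T = 20.16°C
Environment:
  100–2000 m, environment: Δz = 1.9 km ⇒ ΔT = -22.99°C; T = 10.01°C
T_parcel − T_env = 20.16 − 10.01 = +10.15°C

+10.15°C (parcel warmer than environment)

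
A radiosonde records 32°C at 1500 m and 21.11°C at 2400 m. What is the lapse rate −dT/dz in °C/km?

12.1°C/km

Γ = −ΔT/Δz = (32 − 21.11) / (2400 − 1500) m
  = 10.89°C / 0.9 km = 12.1°C/km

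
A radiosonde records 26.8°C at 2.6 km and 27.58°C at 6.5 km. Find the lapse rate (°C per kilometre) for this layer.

-0.2°C/km

Γ = −ΔT/Δz = (26.8 − 27.58) / (6500 − 2600) m
  = -0.78°C / 3.9 km = -0.2°C/km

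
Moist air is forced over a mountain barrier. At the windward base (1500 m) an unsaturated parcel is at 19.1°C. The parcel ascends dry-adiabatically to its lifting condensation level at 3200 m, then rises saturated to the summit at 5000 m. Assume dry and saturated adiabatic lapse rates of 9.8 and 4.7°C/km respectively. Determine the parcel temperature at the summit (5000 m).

From 1500 m to 3200 m (dry): cools by 9.8 × 1.7 = 16.66°C, giving 2.44°C.
From 3200 m to 5000 m (saturated): cools by 4.7 × 1.8 = 8.46°C, giving -6.02°C.

-6.02°C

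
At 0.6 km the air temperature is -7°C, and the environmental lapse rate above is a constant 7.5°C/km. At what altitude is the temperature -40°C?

5 km

Height above start = (-7 − (-40)) / 7.5 = 4.4 km
Altitude = 600 m + 4400 m = 5000 m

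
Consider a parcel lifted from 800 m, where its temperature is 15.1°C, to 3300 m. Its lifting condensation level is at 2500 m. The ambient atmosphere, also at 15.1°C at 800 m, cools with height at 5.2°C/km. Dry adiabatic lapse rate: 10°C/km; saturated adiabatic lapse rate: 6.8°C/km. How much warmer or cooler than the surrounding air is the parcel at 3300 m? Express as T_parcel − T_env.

-9.44°C (parcel cooler than environment)

Parcel:
  800 → 2500 m (dry, 10°C/km): ΔT = -10 × 1.7 = -17°C → T = -1.9°C
  2500 → 3300 m (saturated, 6.8°C/km): ΔT = -6.8 × 0.8 = -5.44°C → T = -7.34°C
Environment:
  800 → 3300 m (environment, 5.2°C/km): ΔT = -5.2 × 2.5 = -13°C → T = 2.1°C
T_parcel − T_env = -7.34 − 2.1 = -9.44°C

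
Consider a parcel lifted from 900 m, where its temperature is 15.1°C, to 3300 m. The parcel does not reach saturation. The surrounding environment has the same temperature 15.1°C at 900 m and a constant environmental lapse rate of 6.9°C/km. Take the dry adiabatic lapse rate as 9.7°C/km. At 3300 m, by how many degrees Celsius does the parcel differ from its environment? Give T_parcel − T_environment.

-6.72°C (parcel cooler than environment)

Parcel:
  900–3300 m, dry: Δz = 2.4 km ⇒ ΔT = -23.28°C; T = -8.18°C
Environment:
  900–3300 m, environment: Δz = 2.4 km ⇒ ΔT = -16.56°C; T = -1.46°C
T_parcel − T_env = -8.18 − (-1.46) = -6.72°C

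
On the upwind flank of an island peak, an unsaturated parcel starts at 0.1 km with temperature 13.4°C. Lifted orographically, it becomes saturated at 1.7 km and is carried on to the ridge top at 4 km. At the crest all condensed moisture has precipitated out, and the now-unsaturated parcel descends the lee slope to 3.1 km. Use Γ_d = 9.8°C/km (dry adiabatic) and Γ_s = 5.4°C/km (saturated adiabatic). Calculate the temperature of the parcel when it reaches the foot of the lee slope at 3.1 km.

-5.88°C

Dry to 1700 m: -9.8 × 1.6 km = -15.68°C, so T = -2.28°C.
Saturated to 4000 m: -5.4 × 2.3 km = -12.42°C, so T = -14.7°C.
Dry descent to 3100 m: +9.8 × 0.9 km = +8.82°C, so T = -5.88°C.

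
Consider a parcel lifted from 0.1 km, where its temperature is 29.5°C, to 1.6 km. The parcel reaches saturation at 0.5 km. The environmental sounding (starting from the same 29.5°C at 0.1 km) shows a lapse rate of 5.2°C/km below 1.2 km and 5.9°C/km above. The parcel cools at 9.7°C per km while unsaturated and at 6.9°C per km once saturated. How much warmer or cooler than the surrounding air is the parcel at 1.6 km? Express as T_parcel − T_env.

Parcel:
  Dry to 500 m: -9.7 × 0.4 km = -3.88°C, so T = 25.62°C.
  Saturated to 1600 m: -6.9 × 1.1 km = -7.59°C, so T = 18.03°C.
Environment:
  Environment, lower layer to 1200 m: -5.2 × 1.1 km = -5.72°C, so T = 23.78°C.
  Environment, upper layer to 1600 m: -5.9 × 0.4 km = -2.36°C, so T = 21.42°C.
T_parcel − T_env = 18.03 − 21.42 = -3.39°C

-3.39°C (parcel cooler than environment)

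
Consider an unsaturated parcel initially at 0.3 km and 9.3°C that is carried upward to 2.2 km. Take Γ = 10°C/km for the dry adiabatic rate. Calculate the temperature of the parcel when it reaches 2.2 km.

300 → 2200 m (dry adiabatic, 10°C/km): ΔT = -10 × 1.9 = -19°C → T = -9.7°C

-9.7°C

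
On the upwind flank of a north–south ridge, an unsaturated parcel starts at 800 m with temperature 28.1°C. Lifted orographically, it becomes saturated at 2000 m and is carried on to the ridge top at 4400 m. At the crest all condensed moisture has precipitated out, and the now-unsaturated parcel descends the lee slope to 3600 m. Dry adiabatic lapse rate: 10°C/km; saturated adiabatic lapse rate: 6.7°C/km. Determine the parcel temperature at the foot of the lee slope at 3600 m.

Dry to 2000 m: -10 × 1.2 km = -12°C, so T = 16.1°C.
Saturated to 4400 m: -6.7 × 2.4 km = -16.08°C, so T = 0.02°C.
Dry descent to 3600 m: +10 × 0.8 km = +8°C, so T = 8.02°C.

8.02°C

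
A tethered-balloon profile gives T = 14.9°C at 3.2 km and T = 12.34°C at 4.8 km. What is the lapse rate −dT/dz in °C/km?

Γ = −ΔT/Δz = (14.9 − 12.34) / (4800 − 3200) m
  = 2.56°C / 1.6 km = 1.6°C/km

1.6°C/km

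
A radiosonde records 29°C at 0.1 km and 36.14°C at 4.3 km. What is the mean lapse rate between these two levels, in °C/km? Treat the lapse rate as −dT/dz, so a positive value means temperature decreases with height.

Γ = −ΔT/Δz = (29 − 36.14) / (4300 − 100) m
  = -7.14°C / 4.2 km = -1.7°C/km

-1.7°C/km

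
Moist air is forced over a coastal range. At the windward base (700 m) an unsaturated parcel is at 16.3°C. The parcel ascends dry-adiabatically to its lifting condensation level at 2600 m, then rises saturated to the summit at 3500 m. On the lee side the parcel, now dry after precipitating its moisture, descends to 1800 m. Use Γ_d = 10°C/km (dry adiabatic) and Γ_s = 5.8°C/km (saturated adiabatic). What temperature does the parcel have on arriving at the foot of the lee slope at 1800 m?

9.08°C

Dry to 2600 m: -10 × 1.9 km = -19°C, so T = -2.7°C.
Saturated to 3500 m: -5.8 × 0.9 km = -5.22°C, so T = -7.92°C.
Dry descent to 1800 m: +10 × 1.7 km = +17°C, so T = 9.08°C.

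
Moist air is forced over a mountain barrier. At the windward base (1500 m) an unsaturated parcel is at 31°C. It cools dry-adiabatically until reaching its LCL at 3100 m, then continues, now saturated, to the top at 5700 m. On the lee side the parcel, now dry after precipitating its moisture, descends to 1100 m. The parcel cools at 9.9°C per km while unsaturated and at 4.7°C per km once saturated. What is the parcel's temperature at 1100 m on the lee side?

1500 → 3100 m (dry, 9.9°C/km): ΔT = -9.9 × 1.6 = -15.84°C → T = 15.16°C
3100 → 5700 m (saturated, 4.7°C/km): ΔT = -4.7 × 2.6 = -12.22°C → T = 2.94°C
5700 → 1100 m (dry descent, 9.9°C/km): ΔT = +9.9 × 4.6 = +45.54°C → T = 48.48°C

48.48°C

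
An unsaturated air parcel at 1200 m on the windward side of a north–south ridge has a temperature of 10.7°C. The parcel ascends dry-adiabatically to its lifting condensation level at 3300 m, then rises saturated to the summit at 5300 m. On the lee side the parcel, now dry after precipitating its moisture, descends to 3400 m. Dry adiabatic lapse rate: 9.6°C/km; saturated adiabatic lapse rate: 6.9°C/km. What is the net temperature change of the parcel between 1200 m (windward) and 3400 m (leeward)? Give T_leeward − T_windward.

-15.72°C

1200–3300 m, dry: Δz = 2.1 km ⇒ ΔT = -20.16°C; T = -9.46°C
3300–5300 m, saturated: Δz = 2 km ⇒ ΔT = -13.8°C; T = -23.26°C
5300–3400 m, dry descent: Δz = 1.9 km ⇒ ΔT = +18.24°C; T = -5.02°C
Net change vs windward start: -5.02 − 10.7 = -15.72°C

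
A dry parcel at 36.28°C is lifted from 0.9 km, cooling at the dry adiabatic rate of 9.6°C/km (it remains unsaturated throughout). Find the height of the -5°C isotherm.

5.2 km

Height above start = (36.28 − (-5)) / 9.6 = 4.3 km
Altitude = 900 m + 4300 m = 5200 m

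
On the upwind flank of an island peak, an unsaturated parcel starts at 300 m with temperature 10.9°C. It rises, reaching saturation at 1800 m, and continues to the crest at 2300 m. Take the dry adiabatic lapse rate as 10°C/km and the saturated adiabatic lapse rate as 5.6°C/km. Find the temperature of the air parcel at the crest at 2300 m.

-6.9°C

300–1800 m, dry: Δz = 1.5 km ⇒ ΔT = -15°C; T = -4.1°C
1800–2300 m, saturated: Δz = 0.5 km ⇒ ΔT = -2.8°C; T = -6.9°C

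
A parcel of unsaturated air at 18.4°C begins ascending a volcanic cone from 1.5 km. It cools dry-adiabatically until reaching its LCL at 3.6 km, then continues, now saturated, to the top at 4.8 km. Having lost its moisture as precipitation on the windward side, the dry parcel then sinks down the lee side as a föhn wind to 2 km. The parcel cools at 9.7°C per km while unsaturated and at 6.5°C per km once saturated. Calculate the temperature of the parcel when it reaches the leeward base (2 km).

From 1500 m to 3600 m (dry): cools by 9.7 × 2.1 = 20.37°C, giving -1.97°C.
From 3600 m to 4800 m (saturated): cools by 6.5 × 1.2 = 7.8°C, giving -9.77°C.
From 4800 m to 2000 m (dry descent): warms by 9.7 × 2.8 = 27.16°C, giving 17.39°C.

17.39°C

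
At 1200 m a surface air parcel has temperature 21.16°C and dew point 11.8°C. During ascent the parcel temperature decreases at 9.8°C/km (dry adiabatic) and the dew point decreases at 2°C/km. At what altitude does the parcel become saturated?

T and T_d converge at 9.8 − 2 = 7.8°C per km
Height above start = (21.16 − 11.8) / 7.8 = 1.2 km
LCL altitude = 1200 m + 1200 m = 2400 m

2400 m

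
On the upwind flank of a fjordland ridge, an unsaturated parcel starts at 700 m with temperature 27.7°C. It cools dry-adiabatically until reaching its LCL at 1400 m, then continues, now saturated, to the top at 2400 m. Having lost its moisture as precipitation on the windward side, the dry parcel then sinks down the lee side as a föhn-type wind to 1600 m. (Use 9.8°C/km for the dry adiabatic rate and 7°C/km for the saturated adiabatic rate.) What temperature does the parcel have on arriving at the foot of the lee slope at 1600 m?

700–1400 m, dry: Δz = 0.7 km ⇒ ΔT = -6.86°C; T = 20.84°C
1400–2400 m, saturated: Δz = 1 km ⇒ ΔT = -7°C; T = 13.84°C
2400–1600 m, dry descent: Δz = 0.8 km ⇒ ΔT = +7.84°C; T = 21.68°C

21.68°C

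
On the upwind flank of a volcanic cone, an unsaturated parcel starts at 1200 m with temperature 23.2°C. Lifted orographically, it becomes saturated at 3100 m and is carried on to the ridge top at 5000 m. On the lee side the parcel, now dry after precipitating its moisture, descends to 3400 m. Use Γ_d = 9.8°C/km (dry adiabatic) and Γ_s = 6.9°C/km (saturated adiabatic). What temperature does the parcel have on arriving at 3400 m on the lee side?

From 1200 m to 3100 m (dry): cools by 9.8 × 1.9 = 18.62°C, giving 4.58°C.
From 3100 m to 5000 m (saturated): cools by 6.9 × 1.9 = 13.11°C, giving -8.53°C.
From 5000 m to 3400 m (dry descent): warms by 9.8 × 1.6 = 15.68°C, giving 7.15°C.

7.15°C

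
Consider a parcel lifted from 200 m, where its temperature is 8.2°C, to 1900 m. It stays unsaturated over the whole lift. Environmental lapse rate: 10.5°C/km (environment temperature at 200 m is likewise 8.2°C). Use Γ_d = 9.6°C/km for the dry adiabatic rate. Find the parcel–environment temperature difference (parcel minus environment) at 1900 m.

Parcel:
  From 200 m to 1900 m (dry): cools by 9.6 × 1.7 = 16.32°C, giving -8.12°C.
Environment:
  From 200 m to 1900 m (environment): cools by 10.5 × 1.7 = 17.85°C, giving -9.65°C.
T_parcel − T_env = -8.12 − (-9.65) = +1.53°C

+1.53°C (parcel warmer than environment)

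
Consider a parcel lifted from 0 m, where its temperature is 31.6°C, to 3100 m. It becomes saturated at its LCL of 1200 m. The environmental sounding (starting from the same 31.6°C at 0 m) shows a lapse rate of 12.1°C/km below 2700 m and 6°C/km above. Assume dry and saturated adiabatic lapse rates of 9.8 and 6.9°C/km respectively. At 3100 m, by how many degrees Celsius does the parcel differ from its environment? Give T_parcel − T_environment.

Parcel:
  0–1200 m, dry: Δz = 1.2 km ⇒ ΔT = -11.76°C; T = 19.84°C
  1200–3100 m, saturated: Δz = 1.9 km ⇒ ΔT = -13.11°C; T = 6.73°C
Environment:
  0–2700 m, environment, lower layer: Δz = 2.7 km ⇒ ΔT = -32.67°C; T = -1.07°C
  2700–3100 m, environment, upper layer: Δz = 0.4 km ⇒ ΔT = -2.4°C; T = -3.47°C
T_parcel − T_env = 6.73 − (-3.47) = +10.2°C

+10.2°C (parcel warmer than environment)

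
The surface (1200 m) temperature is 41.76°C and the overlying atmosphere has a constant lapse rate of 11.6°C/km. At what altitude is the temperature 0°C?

Height above start = (41.76 − 0) / 11.6 = 3.6 km
Altitude = 1200 m + 3600 m = 4800 m

4800 m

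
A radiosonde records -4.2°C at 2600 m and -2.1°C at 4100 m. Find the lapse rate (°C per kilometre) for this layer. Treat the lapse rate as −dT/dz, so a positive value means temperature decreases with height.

-1.4°C/km

Γ = −ΔT/Δz = (-4.2 − (-2.1)) / (4100 − 2600) m
  = -2.1°C / 1.5 km = -1.4°C/km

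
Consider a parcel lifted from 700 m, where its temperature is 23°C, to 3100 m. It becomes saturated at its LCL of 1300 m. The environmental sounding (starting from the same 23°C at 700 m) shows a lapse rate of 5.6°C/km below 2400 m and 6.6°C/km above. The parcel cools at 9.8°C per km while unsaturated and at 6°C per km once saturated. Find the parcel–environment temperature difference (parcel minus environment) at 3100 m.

-2.54°C (parcel cooler than environment)

Parcel:
  700 → 1300 m (dry, 9.8°C/km): ΔT = -9.8 × 0.6 = -5.88°C → T = 17.12°C
  1300 → 3100 m (saturated, 6°C/km): ΔT = -6 × 1.8 = -10.8°C → T = 6.32°C
Environment:
  700 → 2400 m (environment, lower layer, 5.6°C/km): ΔT = -5.6 × 1.7 = -9.52°C → T = 13.48°C
  2400 → 3100 m (environment, upper layer, 6.6°C/km): ΔT = -6.6 × 0.7 = -4.62°C → T = 8.86°C
T_parcel − T_env = 6.32 − 8.86 = -2.54°C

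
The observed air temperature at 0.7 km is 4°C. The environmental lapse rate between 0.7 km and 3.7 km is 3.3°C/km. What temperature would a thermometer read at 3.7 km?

Environmental to 3700 m: -3.3 × 3 km = -9.9°C, so T = -5.9°C.

-5.9°C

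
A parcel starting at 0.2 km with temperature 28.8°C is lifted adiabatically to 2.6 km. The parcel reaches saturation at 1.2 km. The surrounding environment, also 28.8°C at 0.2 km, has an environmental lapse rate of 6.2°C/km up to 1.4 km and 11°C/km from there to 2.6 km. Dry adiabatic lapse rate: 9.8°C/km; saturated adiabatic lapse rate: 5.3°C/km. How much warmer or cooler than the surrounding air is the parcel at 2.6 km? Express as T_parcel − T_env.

Parcel:
  200–1200 m, dry: Δz = 1 km ⇒ ΔT = -9.8°C; T = 19°C
  1200–2600 m, saturated: Δz = 1.4 km ⇒ ΔT = -7.42°C; T = 11.58°C
Environment:
  200–1400 m, environment, lower layer: Δz = 1.2 km ⇒ ΔT = -7.44°C; T = 21.36°C
  1400–2600 m, environment, upper layer: Δz = 1.2 km ⇒ ΔT = -13.2°C; T = 8.16°C
T_parcel − T_env = 11.58 − 8.16 = +3.42°C

+3.42°C (parcel warmer than environment)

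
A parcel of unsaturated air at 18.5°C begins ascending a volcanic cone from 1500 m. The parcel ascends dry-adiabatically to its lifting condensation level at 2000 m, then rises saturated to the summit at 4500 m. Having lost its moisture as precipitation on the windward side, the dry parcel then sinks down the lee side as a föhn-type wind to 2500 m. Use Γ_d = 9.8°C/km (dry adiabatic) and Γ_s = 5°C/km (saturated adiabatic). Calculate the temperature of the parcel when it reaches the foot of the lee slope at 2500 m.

1500 → 2000 m (dry, 9.8°C/km): ΔT = -9.8 × 0.5 = -4.9°C → T = 13.6°C
2000 → 4500 m (saturated, 5°C/km): ΔT = -5 × 2.5 = -12.5°C → T = 1.1°C
4500 → 2500 m (dry descent, 9.8°C/km): ΔT = +9.8 × 2 = +19.6°C → T = 20.7°C

20.7°C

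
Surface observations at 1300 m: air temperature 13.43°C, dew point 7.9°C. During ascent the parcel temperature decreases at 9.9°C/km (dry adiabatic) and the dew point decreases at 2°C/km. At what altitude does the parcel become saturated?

2000 m

T and T_d converge at 9.9 − 2 = 7.9°C per km
Height above start = (13.43 − 7.9) / 7.9 = 0.7 km
LCL altitude = 1300 m + 700 m = 2000 m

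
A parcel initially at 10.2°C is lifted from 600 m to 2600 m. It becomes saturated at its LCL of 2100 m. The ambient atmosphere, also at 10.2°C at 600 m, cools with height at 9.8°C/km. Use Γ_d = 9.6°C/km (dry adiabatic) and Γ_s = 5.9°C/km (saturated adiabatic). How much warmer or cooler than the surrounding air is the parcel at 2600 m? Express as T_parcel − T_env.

Parcel:
  From 600 m to 2100 m (dry): cools by 9.6 × 1.5 = 14.4°C, giving -4.2°C.
  From 2100 m to 2600 m (saturated): cools by 5.9 × 0.5 = 2.95°C, giving -7.15°C.
Environment:
  From 600 m to 2600 m (environment): cools by 9.8 × 2 = 19.6°C, giving -9.4°C.
T_parcel − T_env = -7.15 − (-9.4) = +2.25°C

+2.25°C (parcel warmer than environment)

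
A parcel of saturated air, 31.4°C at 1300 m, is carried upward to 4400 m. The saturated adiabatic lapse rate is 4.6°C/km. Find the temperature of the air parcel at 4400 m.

1300–4400 m, saturated adiabatic: Δz = 3.1 km ⇒ ΔT = -14.26°C; T = 17.14°C

17.14°C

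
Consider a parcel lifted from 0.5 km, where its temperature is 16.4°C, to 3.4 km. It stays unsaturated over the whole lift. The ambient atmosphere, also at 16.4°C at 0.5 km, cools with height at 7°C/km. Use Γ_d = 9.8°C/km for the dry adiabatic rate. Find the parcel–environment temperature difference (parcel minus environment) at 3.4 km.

Parcel:
  500–3400 m, dry: Δz = 2.9 km ⇒ ΔT = -28.42°C; T = -12.02°C
Environment:
  500–3400 m, environment: Δz = 2.9 km ⇒ ΔT = -20.3°C; T = -3.9°C
T_parcel − T_env = -12.02 − (-3.9) = -8.12°C

-8.12°C (parcel cooler than environment)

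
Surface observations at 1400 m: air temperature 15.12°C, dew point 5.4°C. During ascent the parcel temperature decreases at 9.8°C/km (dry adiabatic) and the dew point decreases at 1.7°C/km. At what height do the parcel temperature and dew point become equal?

2600 m

T and T_d converge at 9.8 − 1.7 = 8.1°C per km
Height above start = (15.12 − 5.4) / 8.1 = 1.2 km
LCL altitude = 1400 m + 1200 m = 2600 m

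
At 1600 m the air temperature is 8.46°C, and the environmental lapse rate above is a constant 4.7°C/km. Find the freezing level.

3400 m

Height above start = (8.46 − 0) / 4.7 = 1.8 km
Altitude = 1600 m + 1800 m = 3400 m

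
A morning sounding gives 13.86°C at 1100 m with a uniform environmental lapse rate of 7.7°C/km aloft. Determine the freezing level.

2900 m

Height above start = (13.86 − 0) / 7.7 = 1.8 km
Altitude = 1100 m + 1800 m = 2900 m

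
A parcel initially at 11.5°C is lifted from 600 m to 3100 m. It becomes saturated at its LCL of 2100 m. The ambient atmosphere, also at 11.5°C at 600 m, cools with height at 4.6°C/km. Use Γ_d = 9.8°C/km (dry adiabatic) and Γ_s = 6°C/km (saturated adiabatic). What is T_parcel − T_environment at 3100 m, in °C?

-9.2°C (parcel cooler than environment)

Parcel:
  From 600 m to 2100 m (dry): cools by 9.8 × 1.5 = 14.7°C, giving -3.2°C.
  From 2100 m to 3100 m (saturated): cools by 6 × 1 = 6°C, giving -9.2°C.
Environment:
  From 600 m to 3100 m (environment): cools by 4.6 × 2.5 = 11.5°C, giving 0°C.
T_parcel − T_env = -9.2 − 0 = -9.2°C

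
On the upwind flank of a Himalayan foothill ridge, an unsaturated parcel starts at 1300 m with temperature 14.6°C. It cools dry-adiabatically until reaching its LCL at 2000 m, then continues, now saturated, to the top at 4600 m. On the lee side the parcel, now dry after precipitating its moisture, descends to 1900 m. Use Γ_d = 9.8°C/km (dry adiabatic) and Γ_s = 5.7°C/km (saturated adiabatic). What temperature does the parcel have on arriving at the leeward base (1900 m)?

1300 → 2000 m (dry, 9.8°C/km): ΔT = -9.8 × 0.7 = -6.86°C → T = 7.74°C
2000 → 4600 m (saturated, 5.7°C/km): ΔT = -5.7 × 2.6 = -14.82°C → T = -7.08°C
4600 → 1900 m (dry descent, 9.8°C/km): ΔT = +9.8 × 2.7 = +26.46°C → T = 19.38°C

19.38°C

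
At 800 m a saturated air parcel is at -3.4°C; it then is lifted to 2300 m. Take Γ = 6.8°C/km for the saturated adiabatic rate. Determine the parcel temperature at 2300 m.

-13.6°C

800 → 2300 m (saturated adiabatic, 6.8°C/km): ΔT = -6.8 × 1.5 = -10.2°C → T = -13.6°C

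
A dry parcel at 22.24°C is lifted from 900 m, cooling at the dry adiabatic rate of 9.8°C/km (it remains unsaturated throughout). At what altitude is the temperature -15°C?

4700 m

Height above start = (22.24 − (-15)) / 9.8 = 3.8 km
Altitude = 900 m + 3800 m = 4700 m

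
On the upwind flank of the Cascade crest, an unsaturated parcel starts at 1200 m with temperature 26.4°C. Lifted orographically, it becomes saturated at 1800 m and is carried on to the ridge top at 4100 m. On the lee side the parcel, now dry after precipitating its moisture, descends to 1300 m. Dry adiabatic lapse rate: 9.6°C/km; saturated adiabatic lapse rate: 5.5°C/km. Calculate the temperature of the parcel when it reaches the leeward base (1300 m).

From 1200 m to 1800 m (dry): cools by 9.6 × 0.6 = 5.76°C, giving 20.64°C.
From 1800 m to 4100 m (saturated): cools by 5.5 × 2.3 = 12.65°C, giving 7.99°C.
From 4100 m to 1300 m (dry descent): warms by 9.6 × 2.8 = 26.88°C, giving 34.87°C.

34.87°C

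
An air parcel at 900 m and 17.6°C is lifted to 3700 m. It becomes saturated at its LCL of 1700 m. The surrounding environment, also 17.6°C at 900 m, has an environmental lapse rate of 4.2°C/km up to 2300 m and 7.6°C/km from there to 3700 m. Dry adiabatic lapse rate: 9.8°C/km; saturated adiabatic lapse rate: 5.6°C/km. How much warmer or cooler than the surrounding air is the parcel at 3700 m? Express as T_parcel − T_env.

Parcel:
  From 900 m to 1700 m (dry): cools by 9.8 × 0.8 = 7.84°C, giving 9.76°C.
  From 1700 m to 3700 m (saturated): cools by 5.6 × 2 = 11.2°C, giving -1.44°C.
Environment:
  From 900 m to 2300 m (environment, lower layer): cools by 4.2 × 1.4 = 5.88°C, giving 11.72°C.
  From 2300 m to 3700 m (environment, upper layer): cools by 7.6 × 1.4 = 10.64°C, giving 1.08°C.
T_parcel − T_env = -1.44 − 1.08 = -2.52°C

-2.52°C (parcel cooler than environment)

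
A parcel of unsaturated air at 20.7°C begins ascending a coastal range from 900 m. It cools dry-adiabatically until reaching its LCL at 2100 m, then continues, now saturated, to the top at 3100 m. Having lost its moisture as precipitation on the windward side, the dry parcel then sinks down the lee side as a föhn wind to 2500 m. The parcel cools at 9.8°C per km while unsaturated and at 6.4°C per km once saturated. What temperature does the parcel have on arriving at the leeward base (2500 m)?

Dry to 2100 m: -9.8 × 1.2 km = -11.76°C, so T = 8.94°C.
Saturated to 3100 m: -6.4 × 1 km = -6.4°C, so T = 2.54°C.
Dry descent to 2500 m: +9.8 × 0.6 km = +5.88°C, so T = 8.42°C.

8.42°C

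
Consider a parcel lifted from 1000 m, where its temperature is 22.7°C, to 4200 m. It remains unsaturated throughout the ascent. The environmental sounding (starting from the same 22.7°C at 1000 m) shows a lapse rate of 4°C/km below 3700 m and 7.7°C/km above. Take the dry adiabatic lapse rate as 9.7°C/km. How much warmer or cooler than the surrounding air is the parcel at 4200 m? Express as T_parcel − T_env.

-16.39°C (parcel cooler than environment)

Parcel:
  1000 → 4200 m (dry, 9.7°C/km): ΔT = -9.7 × 3.2 = -31.04°C → T = -8.34°C
Environment:
  1000 → 3700 m (environment, lower layer, 4°C/km): ΔT = -4 × 2.7 = -10.8°C → T = 11.9°C
  3700 → 4200 m (environment, upper layer, 7.7°C/km): ΔT = -7.7 × 0.5 = -3.85°C → T = 8.05°C
T_parcel − T_env = -8.34 − 8.05 = -16.39°C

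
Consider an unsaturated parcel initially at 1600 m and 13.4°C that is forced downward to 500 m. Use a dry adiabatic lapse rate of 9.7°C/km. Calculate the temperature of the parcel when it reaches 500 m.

24.07°C

From 1600 m to 500 m (dry adiabatic): warms by 9.7 × 1.1 = 10.67°C, giving 24.07°C.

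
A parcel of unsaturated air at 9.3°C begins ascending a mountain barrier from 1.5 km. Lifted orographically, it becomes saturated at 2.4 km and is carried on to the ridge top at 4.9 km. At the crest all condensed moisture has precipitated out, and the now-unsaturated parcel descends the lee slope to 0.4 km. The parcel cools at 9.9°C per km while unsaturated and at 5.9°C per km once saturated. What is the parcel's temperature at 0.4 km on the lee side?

Dry to 2400 m: -9.9 × 0.9 km = -8.91°C, so T = 0.39°C.
Saturated to 4900 m: -5.9 × 2.5 km = -14.75°C, so T = -14.36°C.
Dry descent to 400 m: +9.9 × 4.5 km = +44.55°C, so T = 30.19°C.

30.19°C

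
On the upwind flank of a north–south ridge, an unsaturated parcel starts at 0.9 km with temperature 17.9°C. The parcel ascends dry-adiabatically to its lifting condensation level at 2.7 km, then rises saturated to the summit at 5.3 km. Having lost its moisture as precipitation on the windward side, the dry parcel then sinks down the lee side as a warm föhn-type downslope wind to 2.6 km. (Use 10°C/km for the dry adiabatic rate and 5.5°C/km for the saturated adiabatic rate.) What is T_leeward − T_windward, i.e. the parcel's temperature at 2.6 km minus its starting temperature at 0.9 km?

-5.3°C

From 900 m to 2700 m (dry): cools by 10 × 1.8 = 18°C, giving -0.1°C.
From 2700 m to 5300 m (saturated): cools by 5.5 × 2.6 = 14.3°C, giving -14.4°C.
From 5300 m to 2600 m (dry descent): warms by 10 × 2.7 = 27°C, giving 12.6°C.
Net change vs windward start: 12.6 − 17.9 = -5.3°C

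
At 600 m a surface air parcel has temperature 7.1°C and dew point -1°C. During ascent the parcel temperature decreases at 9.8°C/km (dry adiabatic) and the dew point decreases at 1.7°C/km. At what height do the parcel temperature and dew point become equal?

1600 m

T and T_d converge at 9.8 − 1.7 = 8.1°C per km
Height above start = (7.1 − (-1)) / 8.1 = 1 km
LCL altitude = 600 m + 1000 m = 1600 m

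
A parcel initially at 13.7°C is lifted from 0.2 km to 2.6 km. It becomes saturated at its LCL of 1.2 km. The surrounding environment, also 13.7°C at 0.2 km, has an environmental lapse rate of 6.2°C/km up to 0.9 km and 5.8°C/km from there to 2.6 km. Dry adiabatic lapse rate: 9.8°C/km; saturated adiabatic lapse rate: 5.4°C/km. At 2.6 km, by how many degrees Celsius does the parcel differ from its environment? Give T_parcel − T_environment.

Parcel:
  Dry to 1200 m: -9.8 × 1 km = -9.8°C, so T = 3.9°C.
  Saturated to 2600 m: -5.4 × 1.4 km = -7.56°C, so T = -3.66°C.
Environment:
  Environment, lower layer to 900 m: -6.2 × 0.7 km = -4.34°C, so T = 9.36°C.
  Environment, upper layer to 2600 m: -5.8 × 1.7 km = -9.86°C, so T = -0.5°C.
T_parcel − T_env = -3.66 − (-0.5) = -3.16°C

-3.16°C (parcel cooler than environment)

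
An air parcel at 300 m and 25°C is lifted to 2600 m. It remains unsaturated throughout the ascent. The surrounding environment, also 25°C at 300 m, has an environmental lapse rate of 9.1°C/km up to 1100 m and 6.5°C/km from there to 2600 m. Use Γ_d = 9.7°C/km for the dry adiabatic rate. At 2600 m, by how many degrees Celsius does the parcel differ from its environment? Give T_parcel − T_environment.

-5.28°C (parcel cooler than environment)

Parcel:
  300–2600 m, dry: Δz = 2.3 km ⇒ ΔT = -22.31°C; T = 2.69°C
Environment:
  300–1100 m, environment, lower layer: Δz = 0.8 km ⇒ ΔT = -7.28°C; T = 17.72°C
  1100–2600 m, environment, upper layer: Δz = 1.5 km ⇒ ΔT = -9.75°C; T = 7.97°C
T_parcel − T_env = 2.69 − 7.97 = -5.28°C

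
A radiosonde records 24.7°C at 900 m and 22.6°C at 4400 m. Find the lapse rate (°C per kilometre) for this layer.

0.6°C/km

Γ = −ΔT/Δz = (24.7 − 22.6) / (4400 − 900) m
  = 2.1°C / 3.5 km = 0.6°C/km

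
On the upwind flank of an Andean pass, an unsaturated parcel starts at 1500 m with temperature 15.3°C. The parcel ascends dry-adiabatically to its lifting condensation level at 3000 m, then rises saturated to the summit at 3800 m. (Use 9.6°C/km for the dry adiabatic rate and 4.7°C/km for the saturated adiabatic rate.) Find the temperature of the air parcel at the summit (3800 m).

From 1500 m to 3000 m (dry): cools by 9.6 × 1.5 = 14.4°C, giving 0.9°C.
From 3000 m to 3800 m (saturated): cools by 4.7 × 0.8 = 3.76°C, giving -2.86°C.

-2.86°C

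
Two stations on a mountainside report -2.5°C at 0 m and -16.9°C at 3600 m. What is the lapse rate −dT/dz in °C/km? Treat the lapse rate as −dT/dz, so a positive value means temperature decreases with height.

Γ = −ΔT/Δz = (-2.5 − (-16.9)) / (3600 − 0) m
  = 14.4°C / 3.6 km = 4°C/km

4°C/km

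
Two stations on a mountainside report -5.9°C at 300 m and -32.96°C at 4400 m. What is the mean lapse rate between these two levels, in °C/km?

Γ = −ΔT/Δz = (-5.9 − (-32.96)) / (4400 − 300) m
  = 27.06°C / 4.1 km = 6.6°C/km

6.6°C/km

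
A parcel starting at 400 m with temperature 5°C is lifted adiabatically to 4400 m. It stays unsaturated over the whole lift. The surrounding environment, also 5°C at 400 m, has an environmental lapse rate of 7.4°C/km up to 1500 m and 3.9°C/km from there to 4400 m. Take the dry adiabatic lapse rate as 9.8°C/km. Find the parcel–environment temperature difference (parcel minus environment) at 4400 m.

Parcel:
  From 400 m to 4400 m (dry): cools by 9.8 × 4 = 39.2°C, giving -34.2°C.
Environment:
  From 400 m to 1500 m (environment, lower layer): cools by 7.4 × 1.1 = 8.14°C, giving -3.14°C.
  From 1500 m to 4400 m (environment, upper layer): cools by 3.9 × 2.9 = 11.31°C, giving -14.45°C.
T_parcel − T_env = -34.2 − (-14.45) = -19.75°C

-19.75°C (parcel cooler than environment)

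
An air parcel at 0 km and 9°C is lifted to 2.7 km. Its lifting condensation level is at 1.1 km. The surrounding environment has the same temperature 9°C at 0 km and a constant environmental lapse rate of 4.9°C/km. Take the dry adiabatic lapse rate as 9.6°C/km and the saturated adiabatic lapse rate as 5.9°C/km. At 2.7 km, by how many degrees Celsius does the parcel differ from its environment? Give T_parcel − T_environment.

Parcel:
  From 0 m to 1100 m (dry): cools by 9.6 × 1.1 = 10.56°C, giving -1.56°C.
  From 1100 m to 2700 m (saturated): cools by 5.9 × 1.6 = 9.44°C, giving -11°C.
Environment:
  From 0 m to 2700 m (environment): cools by 4.9 × 2.7 = 13.23°C, giving -4.23°C.
T_parcel − T_env = -11 − (-4.23) = -6.77°C

-6.77°C (parcel cooler than environment)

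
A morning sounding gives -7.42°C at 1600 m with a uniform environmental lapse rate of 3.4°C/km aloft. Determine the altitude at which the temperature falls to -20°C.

5300 m

Height above start = (-7.42 − (-20)) / 3.4 = 3.7 km
Altitude = 1600 m + 3700 m = 5300 m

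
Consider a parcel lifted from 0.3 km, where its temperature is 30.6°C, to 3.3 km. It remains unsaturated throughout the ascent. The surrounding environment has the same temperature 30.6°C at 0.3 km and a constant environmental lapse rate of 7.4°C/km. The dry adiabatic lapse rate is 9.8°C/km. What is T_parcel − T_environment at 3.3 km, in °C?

Parcel:
  300 → 3300 m (dry, 9.8°C/km): ΔT = -9.8 × 3 = -29.4°C → T = 1.2°C
Environment:
  300 → 3300 m (environment, 7.4°C/km): ΔT = -7.4 × 3 = -22.2°C → T = 8.4°C
T_parcel − T_env = 1.2 − 8.4 = -7.2°C

-7.2°C (parcel cooler than environment)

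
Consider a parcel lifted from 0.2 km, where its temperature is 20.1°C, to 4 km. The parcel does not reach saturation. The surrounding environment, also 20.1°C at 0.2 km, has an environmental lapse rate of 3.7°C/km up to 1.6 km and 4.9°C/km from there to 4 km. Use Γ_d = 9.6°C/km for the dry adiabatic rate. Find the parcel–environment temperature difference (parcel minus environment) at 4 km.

-19.54°C (parcel cooler than environment)

Parcel:
  200–4000 m, dry: Δz = 3.8 km ⇒ ΔT = -36.48°C; T = -16.38°C
Environment:
  200–1600 m, environment, lower layer: Δz = 1.4 km ⇒ ΔT = -5.18°C; T = 14.92°C
  1600–4000 m, environment, upper layer: Δz = 2.4 km ⇒ ΔT = -11.76°C; T = 3.16°C
T_parcel − T_env = -16.38 − 3.16 = -19.54°C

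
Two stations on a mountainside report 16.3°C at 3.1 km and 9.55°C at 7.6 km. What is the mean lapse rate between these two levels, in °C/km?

1.5°C/km

Γ = −ΔT/Δz = (16.3 − 9.55) / (7600 − 3100) m
  = 6.75°C / 4.5 km = 1.5°C/km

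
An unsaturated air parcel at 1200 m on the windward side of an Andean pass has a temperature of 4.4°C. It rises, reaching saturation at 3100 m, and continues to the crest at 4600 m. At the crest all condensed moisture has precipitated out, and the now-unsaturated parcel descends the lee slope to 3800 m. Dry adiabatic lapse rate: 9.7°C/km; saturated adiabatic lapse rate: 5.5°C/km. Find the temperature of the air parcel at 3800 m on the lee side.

1200–3100 m, dry: Δz = 1.9 km ⇒ ΔT = -18.43°C; T = -14.03°C
3100–4600 m, saturated: Δz = 1.5 km ⇒ ΔT = -8.25°C; T = -22.28°C
4600–3800 m, dry descent: Δz = 0.8 km ⇒ ΔT = +7.76°C; T = -14.52°C

-14.52°C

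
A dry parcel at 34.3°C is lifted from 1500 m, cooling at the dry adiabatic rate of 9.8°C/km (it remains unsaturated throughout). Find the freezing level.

5000 m

Height above start = (34.3 − 0) / 9.8 = 3.5 km
Altitude = 1500 m + 3500 m = 5000 m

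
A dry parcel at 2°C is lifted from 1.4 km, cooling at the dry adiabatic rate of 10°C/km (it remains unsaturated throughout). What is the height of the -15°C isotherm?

3.1 km

Height above start = (2 − (-15)) / 10 = 1.7 km
Altitude = 1400 m + 1700 m = 3100 m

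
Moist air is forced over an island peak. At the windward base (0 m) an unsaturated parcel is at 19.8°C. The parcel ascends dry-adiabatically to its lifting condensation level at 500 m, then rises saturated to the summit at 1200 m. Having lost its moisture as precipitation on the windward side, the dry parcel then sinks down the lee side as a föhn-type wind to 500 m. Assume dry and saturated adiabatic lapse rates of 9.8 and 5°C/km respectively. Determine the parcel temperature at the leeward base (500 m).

18.26°C

Dry to 500 m: -9.8 × 0.5 km = -4.9°C, so T = 14.9°C.
Saturated to 1200 m: -5 × 0.7 km = -3.5°C, so T = 11.4°C.
Dry descent to 500 m: +9.8 × 0.7 km = +6.86°C, so T = 18.26°C.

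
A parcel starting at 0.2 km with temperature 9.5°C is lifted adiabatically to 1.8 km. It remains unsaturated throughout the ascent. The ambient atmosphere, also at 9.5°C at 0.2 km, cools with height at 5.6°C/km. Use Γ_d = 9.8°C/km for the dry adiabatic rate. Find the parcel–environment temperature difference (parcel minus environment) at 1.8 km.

Parcel:
  From 200 m to 1800 m (dry): cools by 9.8 × 1.6 = 15.68°C, giving -6.18°C.
Environment:
  From 200 m to 1800 m (environment): cools by 5.6 × 1.6 = 8.96°C, giving 0.54°C.
T_parcel − T_env = -6.18 − 0.54 = -6.72°C

-6.72°C (parcel cooler than environment)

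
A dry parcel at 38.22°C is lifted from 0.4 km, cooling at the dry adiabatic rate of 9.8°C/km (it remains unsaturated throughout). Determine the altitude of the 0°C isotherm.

Height above start = (38.22 − 0) / 9.8 = 3.9 km
Altitude = 400 m + 3900 m = 4300 m

4.3 km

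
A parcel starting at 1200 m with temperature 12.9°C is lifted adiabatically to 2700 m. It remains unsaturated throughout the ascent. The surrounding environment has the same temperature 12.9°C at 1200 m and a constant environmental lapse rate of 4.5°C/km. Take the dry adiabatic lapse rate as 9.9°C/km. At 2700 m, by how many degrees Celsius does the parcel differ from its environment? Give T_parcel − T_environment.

-8.1°C (parcel cooler than environment)

Parcel:
  1200 → 2700 m (dry, 9.9°C/km): ΔT = -9.9 × 1.5 = -14.85°C → T = -1.95°C
Environment:
  1200 → 2700 m (environment, 4.5°C/km): ΔT = -4.5 × 1.5 = -6.75°C → T = 6.15°C
T_parcel − T_env = -1.95 − 6.15 = -8.1°C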